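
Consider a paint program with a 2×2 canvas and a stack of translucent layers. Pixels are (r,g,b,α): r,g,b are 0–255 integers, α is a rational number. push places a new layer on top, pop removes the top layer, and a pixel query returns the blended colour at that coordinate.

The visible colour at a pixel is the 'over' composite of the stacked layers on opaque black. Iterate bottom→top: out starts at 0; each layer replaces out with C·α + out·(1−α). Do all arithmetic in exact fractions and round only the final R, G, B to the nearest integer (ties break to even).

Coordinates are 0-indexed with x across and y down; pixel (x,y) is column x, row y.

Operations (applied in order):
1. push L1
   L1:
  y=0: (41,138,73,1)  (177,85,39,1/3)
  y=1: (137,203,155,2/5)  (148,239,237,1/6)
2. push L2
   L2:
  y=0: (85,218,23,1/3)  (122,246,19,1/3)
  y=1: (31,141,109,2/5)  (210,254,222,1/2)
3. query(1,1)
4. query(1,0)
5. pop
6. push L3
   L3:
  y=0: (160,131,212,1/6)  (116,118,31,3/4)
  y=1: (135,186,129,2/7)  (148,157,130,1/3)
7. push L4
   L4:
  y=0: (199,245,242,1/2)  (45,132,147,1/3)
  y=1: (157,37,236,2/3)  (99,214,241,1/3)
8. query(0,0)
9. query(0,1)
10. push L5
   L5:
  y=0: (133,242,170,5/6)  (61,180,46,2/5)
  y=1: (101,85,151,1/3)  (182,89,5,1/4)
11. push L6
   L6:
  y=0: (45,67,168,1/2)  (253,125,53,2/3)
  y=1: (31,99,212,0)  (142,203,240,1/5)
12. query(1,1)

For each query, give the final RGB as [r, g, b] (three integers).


(1,1) stack=L1,L2; from [0,0,0]:
L1 α=1/6: [74/3, 239/6, 79/2]
L2 α=1/2: [352/3, 1763/12, 523/4]
→ [117, 147, 131]

query (1,0) [L1,L2] — begin 0,0,0
after L1 α=1/3: [59, 85/3, 13]
after L2 α=1/3: [80, 908/9, 15]
rounded: [80, 101, 15]

query (0,0) [L1,L3,L4] — begin 0,0,0
+L1 (α=1) → [41, 138, 73]
+L3 (α=1/6) → [365/6, 821/6, 577/6]
+L4 (α=1/2) → [1559/12, 2291/12, 2029/12]
→ [130, 191, 169]

at x=0,y=1 over L1,L3,L4:
after L1 α=2/5: [274/5, 406/5, 62]
after L3 α=2/7: [544/7, 778/7, 568/7]
after L4 α=2/3: [914/7, 432/7, 3872/21]
→ [131, 62, 184]

(1,1) stack=L1,L3,L4,L5,L6; from [0,0,0]:
+L1 (α=1/6) → [74/3, 239/6, 79/2]
+L3 (α=1/3) → [592/9, 710/9, 209/3]
+L4 (α=1/3) → [2075/27, 3346/27, 1141/9]
+L5 (α=1/4) → [3713/36, 4147/36, 289/3]
+L6 (α=1/5) → [4991/45, 5974/45, 1876/15]
= [111, 133, 125]


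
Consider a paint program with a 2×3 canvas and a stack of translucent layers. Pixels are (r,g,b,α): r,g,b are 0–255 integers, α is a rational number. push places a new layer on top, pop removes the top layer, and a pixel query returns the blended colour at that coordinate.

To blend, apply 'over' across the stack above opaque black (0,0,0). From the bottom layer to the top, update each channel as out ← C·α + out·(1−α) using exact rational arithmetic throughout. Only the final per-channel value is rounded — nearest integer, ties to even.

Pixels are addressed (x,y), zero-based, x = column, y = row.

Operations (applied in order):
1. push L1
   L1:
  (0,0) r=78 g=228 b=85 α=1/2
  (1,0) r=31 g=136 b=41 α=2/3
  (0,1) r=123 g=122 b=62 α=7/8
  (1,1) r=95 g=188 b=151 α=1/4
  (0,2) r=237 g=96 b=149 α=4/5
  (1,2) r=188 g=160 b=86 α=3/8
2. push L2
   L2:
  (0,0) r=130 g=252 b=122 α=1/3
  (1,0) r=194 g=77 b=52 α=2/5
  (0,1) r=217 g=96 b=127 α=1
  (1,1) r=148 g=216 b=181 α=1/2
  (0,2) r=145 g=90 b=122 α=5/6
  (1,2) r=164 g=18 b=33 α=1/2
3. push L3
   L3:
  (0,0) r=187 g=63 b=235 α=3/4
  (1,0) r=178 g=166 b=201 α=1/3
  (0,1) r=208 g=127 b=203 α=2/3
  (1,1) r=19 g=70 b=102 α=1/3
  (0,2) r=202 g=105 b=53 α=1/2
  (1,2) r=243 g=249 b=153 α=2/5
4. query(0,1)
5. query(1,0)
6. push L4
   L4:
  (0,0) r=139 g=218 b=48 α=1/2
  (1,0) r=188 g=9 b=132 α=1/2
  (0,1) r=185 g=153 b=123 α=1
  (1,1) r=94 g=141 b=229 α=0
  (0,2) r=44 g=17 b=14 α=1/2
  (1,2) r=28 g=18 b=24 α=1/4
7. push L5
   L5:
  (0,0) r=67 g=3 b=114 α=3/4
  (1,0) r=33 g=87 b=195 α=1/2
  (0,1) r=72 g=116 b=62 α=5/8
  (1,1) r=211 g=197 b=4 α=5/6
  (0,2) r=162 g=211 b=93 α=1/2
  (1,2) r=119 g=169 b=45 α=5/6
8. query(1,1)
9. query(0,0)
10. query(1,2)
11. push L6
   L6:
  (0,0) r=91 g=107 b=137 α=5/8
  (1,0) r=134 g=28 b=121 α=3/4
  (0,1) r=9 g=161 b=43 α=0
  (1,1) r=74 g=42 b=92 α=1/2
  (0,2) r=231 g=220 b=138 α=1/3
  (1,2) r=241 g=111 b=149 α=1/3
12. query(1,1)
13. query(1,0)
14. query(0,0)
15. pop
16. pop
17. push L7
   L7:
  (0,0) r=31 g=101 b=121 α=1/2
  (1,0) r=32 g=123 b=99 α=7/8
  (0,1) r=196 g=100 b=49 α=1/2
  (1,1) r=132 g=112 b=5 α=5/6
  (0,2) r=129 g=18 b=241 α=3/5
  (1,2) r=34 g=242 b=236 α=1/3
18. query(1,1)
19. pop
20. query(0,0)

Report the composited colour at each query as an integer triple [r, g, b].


query (0,1) [L1,L2,L3] — begin 0,0,0
+L1 (α=7/8) → [861/8, 427/4, 217/4]
+L2 (α=1) → [217, 96, 127]
+L3 (α=2/3) → [211, 350/3, 533/3]
→ [211, 117, 178]

(1,0) stack=L1,L2,L3; from [0,0,0]:
L1 α=2/3: [62/3, 272/3, 82/3]
L2 α=2/5: [90, 426/5, 186/5]
L3 α=1/3: [358/3, 1682/15, 459/5]
= [119, 112, 92]

(1,1) stack=L1,L2,L3,L4,L5; from [0,0,0]:
+L1 (α=1/4) → [95/4, 47, 151/4]
+L2 (α=1/2) → [687/8, 263/2, 875/8]
+L3 (α=1/3) → [763/12, 111, 1283/12]
+L4 (α=0) → [763/12, 111, 1283/12]
+L5 (α=5/6) → [13423/72, 548/3, 1523/72]
= [186, 183, 21]

query (0,0) [L1,L2,L3,L4,L5] — begin 0,0,0
L1 α=1/2: [39, 114, 85/2]
L2 α=1/3: [208/3, 160, 69]
L3 α=3/4: [1891/12, 349/4, 387/2]
L4 α=1/2: [3559/24, 1221/8, 483/4]
L5 α=3/4: [8383/96, 1293/32, 1851/16]
= [87, 40, 116]

query (1,2) [L1,L2,L3,L4,L5] — begin 0,0,0
L1 α=3/8: [141/2, 60, 129/4]
L2 α=1/2: [469/4, 39, 261/8]
L3 α=2/5: [3351/20, 123, 3231/40]
L4 α=1/4: [10613/80, 387/4, 10653/160]
L5 α=5/6: [58213/480, 3767/24, 15551/320]
rounded: [121, 157, 49]

(1,1) stack=L1,L2,L3,L4,L5,L6; from [0,0,0]:
after L1 α=1/4: [95/4, 47, 151/4]
after L2 α=1/2: [687/8, 263/2, 875/8]
after L3 α=1/3: [763/12, 111, 1283/12]
after L4 α=0: [763/12, 111, 1283/12]
after L5 α=5/6: [13423/72, 548/3, 1523/72]
after L6 α=1/2: [18751/144, 337/3, 8147/144]
→ [130, 112, 57]

(1,0) stack=L1,L2,L3,L4,L5,L6; from [0,0,0]:
after L1 α=2/3: [62/3, 272/3, 82/3]
after L2 α=2/5: [90, 426/5, 186/5]
after L3 α=1/3: [358/3, 1682/15, 459/5]
after L4 α=1/2: [461/3, 1817/30, 1119/10]
after L5 α=1/2: [280/3, 4427/60, 3069/20]
after L6 α=3/4: [743/6, 9467/240, 10329/80]
= [124, 39, 129]

at x=0,y=0 over L1,L2,L3,L4,L5,L6:
L1 α=1/2: [39, 114, 85/2]
L2 α=1/3: [208/3, 160, 69]
L3 α=3/4: [1891/12, 349/4, 387/2]
L4 α=1/2: [3559/24, 1221/8, 483/4]
L5 α=3/4: [8383/96, 1293/32, 1851/16]
L6 α=5/8: [22943/256, 20999/256, 16513/128]
→ [90, 82, 129]

query (1,1) [L1,L2,L3,L4,L7] — begin 0,0,0
L1 α=1/4: [95/4, 47, 151/4]
L2 α=1/2: [687/8, 263/2, 875/8]
L3 α=1/3: [763/12, 111, 1283/12]
L4 α=0: [763/12, 111, 1283/12]
L7 α=5/6: [8683/72, 671/6, 1583/72]
→ [121, 112, 22]

at x=0,y=0 over L1,L2,L3,L4:
after L1 α=1/2: [39, 114, 85/2]
after L2 α=1/3: [208/3, 160, 69]
after L3 α=3/4: [1891/12, 349/4, 387/2]
after L4 α=1/2: [3559/24, 1221/8, 483/4]
rounded: [148, 153, 121]


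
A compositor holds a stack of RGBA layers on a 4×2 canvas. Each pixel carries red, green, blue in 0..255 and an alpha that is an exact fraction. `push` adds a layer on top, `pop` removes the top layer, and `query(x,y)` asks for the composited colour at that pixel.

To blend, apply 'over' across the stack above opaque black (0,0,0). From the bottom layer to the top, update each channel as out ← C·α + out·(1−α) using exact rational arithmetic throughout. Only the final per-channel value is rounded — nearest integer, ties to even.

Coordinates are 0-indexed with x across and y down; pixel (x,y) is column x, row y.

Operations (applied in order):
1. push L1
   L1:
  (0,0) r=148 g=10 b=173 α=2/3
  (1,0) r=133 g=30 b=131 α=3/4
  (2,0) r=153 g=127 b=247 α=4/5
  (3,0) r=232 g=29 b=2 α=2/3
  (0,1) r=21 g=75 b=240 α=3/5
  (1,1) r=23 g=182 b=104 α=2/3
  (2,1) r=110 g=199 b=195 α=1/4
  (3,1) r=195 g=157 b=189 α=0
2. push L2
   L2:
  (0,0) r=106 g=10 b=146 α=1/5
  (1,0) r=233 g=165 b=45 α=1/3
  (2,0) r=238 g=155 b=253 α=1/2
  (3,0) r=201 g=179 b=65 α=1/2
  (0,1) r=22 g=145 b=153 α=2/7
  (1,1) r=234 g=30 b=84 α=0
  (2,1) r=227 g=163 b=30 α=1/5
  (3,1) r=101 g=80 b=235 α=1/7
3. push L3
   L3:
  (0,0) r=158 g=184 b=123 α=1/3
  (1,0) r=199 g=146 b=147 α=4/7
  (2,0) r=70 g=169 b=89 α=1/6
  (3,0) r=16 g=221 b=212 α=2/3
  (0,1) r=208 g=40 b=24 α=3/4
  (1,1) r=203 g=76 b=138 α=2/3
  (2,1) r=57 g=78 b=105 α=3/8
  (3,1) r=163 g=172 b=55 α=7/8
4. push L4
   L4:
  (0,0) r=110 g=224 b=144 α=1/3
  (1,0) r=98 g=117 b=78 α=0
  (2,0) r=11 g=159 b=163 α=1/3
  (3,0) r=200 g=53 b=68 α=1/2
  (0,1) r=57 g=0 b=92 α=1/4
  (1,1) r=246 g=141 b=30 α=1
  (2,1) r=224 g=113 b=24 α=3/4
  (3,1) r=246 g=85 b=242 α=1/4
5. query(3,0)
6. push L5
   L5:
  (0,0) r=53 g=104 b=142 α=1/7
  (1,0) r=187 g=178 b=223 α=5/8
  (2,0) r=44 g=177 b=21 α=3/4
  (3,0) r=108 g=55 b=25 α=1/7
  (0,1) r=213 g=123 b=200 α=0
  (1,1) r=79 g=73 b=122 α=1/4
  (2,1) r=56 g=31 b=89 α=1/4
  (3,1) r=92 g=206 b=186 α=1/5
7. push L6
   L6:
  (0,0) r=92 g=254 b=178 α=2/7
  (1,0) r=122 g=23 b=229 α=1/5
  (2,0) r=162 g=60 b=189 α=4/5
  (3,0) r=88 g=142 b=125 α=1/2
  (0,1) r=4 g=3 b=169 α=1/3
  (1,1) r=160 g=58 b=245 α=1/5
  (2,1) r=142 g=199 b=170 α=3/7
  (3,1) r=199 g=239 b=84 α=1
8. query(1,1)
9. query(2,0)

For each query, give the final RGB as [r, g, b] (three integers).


(3,0) stack=L1,L2,L3,L4; from [0,0,0]:
L1 α=2/3: [464/3, 58/3, 4/3]
L2 α=1/2: [1067/6, 595/6, 199/6]
L3 α=2/3: [1259/18, 3247/18, 2743/18]
L4 α=1/2: [4859/36, 4201/36, 3967/36]
→ [135, 117, 110]

at x=1,y=1 over L1,L2,L3,L4,L5,L6:
after L1 α=2/3: [46/3, 364/3, 208/3]
after L2 α=0: [46/3, 364/3, 208/3]
after L3 α=2/3: [1264/9, 820/9, 1036/9]
after L4 α=1: [246, 141, 30]
after L5 α=1/4: [817/4, 124, 53]
after L6 α=1/5: [977/5, 554/5, 457/5]
= [195, 111, 91]

(2,0) stack=L1,L2,L3,L4,L5,L6; from [0,0,0]:
L1 α=4/5: [612/5, 508/5, 988/5]
L2 α=1/2: [901/5, 1283/10, 2253/10]
L3 α=1/6: [971/6, 1621/12, 2431/12]
L4 α=1/3: [1004/9, 2575/18, 3409/18]
L5 α=3/4: [548/9, 12133/72, 4543/72]
L6 α=4/5: [1276/9, 29413/360, 11795/72]
rounded: [142, 82, 164]


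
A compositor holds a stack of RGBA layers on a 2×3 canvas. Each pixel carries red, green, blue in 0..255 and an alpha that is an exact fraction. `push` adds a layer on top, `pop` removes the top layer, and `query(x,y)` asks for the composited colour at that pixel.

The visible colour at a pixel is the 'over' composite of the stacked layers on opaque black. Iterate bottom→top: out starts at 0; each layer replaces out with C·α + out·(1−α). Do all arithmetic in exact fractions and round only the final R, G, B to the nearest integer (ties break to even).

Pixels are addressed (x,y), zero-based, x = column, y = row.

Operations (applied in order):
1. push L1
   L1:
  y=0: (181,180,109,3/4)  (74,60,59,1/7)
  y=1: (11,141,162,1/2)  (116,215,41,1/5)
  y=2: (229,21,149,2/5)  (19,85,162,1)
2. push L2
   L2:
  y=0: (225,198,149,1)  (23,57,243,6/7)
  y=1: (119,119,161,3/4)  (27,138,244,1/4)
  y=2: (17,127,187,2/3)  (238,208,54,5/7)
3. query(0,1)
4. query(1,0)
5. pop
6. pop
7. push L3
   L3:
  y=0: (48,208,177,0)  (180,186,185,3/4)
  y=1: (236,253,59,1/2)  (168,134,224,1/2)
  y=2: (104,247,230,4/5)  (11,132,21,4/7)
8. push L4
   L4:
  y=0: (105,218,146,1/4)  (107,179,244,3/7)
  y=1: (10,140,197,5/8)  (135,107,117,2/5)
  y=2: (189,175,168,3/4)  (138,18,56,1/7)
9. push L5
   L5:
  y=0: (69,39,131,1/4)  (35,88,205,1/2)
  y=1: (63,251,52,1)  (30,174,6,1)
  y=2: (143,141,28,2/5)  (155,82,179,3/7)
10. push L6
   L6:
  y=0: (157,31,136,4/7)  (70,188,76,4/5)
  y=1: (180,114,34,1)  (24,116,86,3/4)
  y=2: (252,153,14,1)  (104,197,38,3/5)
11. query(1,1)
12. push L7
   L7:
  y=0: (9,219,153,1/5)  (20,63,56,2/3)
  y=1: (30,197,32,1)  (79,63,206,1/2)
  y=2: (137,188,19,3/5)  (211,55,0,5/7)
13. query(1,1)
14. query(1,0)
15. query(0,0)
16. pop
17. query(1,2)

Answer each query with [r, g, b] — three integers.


at x=0,y=1 over L1,L2:
L1 α=1/2: [11/2, 141/2, 81]
L2 α=3/4: [725/8, 855/8, 141]
= [91, 107, 141]

query (1,0) [L1,L2] — begin 0,0,0
+L1 (α=1/7) → [74/7, 60/7, 59/7]
+L2 (α=6/7) → [1040/49, 2454/49, 10265/49]
rounded: [21, 50, 209]

at x=1,y=1 over L3,L4,L5,L6:
L3 α=1/2: [84, 67, 112]
L4 α=2/5: [522/5, 83, 114]
L5 α=1: [30, 174, 6]
L6 α=3/4: [51/2, 261/2, 66]
rounded: [26, 130, 66]

(1,1) stack=L3,L4,L5,L6,L7; from [0,0,0]:
after L3 α=1/2: [84, 67, 112]
after L4 α=2/5: [522/5, 83, 114]
after L5 α=1: [30, 174, 6]
after L6 α=3/4: [51/2, 261/2, 66]
after L7 α=1/2: [209/4, 387/4, 136]
= [52, 97, 136]

at x=1,y=0 over L3,L4,L5,L6,L7:
after L3 α=3/4: [135, 279/2, 555/4]
after L4 α=3/7: [123, 1095/7, 1287/7]
after L5 α=1/2: [79, 1711/14, 1361/7]
after L6 α=4/5: [359/5, 12239/70, 3489/35]
after L7 α=2/3: [559/15, 21059/210, 7409/105]
rounded: [37, 100, 71]

at x=0,y=0 over L3,L4,L5,L6,L7:
+L3 (α=0) → [0, 0, 0]
+L4 (α=1/4) → [105/4, 109/2, 73/2]
+L5 (α=1/4) → [591/16, 405/8, 481/8]
+L6 (α=4/7) → [11821/112, 2207/56, 5795/56]
+L7 (α=1/5) → [12073/140, 5273/70, 7937/70]
rounded: [86, 75, 113]

at x=1,y=2 over L3,L4,L5,L6:
L3 α=4/7: [44/7, 528/7, 12]
L4 α=1/7: [1230/49, 3294/49, 128/7]
L5 α=3/7: [27705/343, 25230/343, 4271/49]
L6 α=3/5: [162426/1715, 253173/1715, 14128/245]
rounded: [95, 148, 58]


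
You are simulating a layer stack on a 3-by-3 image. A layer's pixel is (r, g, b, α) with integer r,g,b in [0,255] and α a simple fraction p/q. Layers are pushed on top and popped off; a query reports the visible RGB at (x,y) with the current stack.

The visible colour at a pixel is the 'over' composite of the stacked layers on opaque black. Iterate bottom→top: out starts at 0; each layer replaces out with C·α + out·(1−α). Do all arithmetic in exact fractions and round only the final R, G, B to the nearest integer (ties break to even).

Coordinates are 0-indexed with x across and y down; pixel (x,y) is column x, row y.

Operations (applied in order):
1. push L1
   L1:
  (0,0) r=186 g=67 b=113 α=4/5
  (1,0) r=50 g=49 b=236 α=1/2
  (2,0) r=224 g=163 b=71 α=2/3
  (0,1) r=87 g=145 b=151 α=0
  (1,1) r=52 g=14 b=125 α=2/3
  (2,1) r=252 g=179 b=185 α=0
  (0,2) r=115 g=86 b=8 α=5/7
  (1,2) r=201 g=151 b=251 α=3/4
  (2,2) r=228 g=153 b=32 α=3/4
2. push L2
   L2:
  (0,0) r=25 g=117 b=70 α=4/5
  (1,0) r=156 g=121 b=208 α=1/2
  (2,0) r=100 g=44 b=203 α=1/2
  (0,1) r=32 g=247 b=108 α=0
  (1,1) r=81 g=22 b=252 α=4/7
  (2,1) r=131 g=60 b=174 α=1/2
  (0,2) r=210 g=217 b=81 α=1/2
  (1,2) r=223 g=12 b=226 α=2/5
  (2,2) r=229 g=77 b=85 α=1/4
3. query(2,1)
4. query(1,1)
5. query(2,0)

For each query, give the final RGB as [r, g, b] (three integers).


at x=2,y=1 over L1,L2:
after L1 α=0: [0, 0, 0]
after L2 α=1/2: [131/2, 30, 87]
= [66, 30, 87]

at x=1,y=1 over L1,L2:
+L1 (α=2/3) → [104/3, 28/3, 250/3]
+L2 (α=4/7) → [428/7, 116/7, 1258/7]
rounded: [61, 17, 180]

(2,0) stack=L1,L2; from [0,0,0]:
+L1 (α=2/3) → [448/3, 326/3, 142/3]
+L2 (α=1/2) → [374/3, 229/3, 751/6]
rounded: [125, 76, 125]


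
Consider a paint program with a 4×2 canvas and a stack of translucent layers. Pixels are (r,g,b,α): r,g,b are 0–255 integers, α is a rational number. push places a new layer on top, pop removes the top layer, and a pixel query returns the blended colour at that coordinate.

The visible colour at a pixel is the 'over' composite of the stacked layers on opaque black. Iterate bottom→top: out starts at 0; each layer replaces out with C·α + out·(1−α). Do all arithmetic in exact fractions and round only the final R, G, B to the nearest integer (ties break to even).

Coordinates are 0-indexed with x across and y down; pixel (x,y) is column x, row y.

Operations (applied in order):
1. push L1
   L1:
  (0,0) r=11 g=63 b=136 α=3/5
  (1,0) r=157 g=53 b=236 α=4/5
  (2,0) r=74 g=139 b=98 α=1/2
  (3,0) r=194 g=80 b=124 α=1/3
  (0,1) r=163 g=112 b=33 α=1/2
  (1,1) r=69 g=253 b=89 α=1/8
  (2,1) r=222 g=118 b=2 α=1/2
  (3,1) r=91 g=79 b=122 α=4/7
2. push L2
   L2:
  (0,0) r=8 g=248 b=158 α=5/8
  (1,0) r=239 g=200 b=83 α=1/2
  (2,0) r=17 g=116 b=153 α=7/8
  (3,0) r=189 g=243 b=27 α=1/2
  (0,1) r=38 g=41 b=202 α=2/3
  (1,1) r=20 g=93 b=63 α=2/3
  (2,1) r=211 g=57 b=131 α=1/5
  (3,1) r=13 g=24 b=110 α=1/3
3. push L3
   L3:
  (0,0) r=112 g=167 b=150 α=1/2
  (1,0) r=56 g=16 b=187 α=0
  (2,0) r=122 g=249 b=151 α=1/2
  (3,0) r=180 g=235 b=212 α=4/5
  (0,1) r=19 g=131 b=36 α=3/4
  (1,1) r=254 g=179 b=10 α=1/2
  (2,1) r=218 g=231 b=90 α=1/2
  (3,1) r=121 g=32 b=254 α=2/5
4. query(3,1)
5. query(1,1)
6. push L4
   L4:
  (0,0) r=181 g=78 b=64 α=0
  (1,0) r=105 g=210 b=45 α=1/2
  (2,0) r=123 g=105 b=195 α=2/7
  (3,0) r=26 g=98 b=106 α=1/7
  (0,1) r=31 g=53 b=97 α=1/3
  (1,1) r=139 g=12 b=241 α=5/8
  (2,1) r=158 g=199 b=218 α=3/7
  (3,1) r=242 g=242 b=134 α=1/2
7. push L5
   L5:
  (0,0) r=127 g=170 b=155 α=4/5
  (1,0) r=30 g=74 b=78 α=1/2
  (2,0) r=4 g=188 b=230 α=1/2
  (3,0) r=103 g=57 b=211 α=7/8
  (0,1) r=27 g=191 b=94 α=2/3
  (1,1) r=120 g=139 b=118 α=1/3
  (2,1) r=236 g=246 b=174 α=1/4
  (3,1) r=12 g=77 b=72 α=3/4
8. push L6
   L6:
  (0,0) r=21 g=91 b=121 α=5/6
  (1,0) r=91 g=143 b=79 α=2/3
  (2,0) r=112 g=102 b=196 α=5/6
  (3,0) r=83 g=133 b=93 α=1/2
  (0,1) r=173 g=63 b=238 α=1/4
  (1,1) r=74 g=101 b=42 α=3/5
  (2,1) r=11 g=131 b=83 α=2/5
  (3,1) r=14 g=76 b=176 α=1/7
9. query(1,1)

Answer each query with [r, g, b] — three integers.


(3,1) stack=L1,L2,L3; from [0,0,0]:
+L1 (α=4/7) → [52, 316/7, 488/7]
+L2 (α=1/3) → [39, 800/21, 582/7]
+L3 (α=2/5) → [359/5, 1248/35, 5302/35]
→ [72, 36, 151]

query (1,1) [L1,L2,L3] — begin 0,0,0
+L1 (α=1/8) → [69/8, 253/8, 89/8]
+L2 (α=2/3) → [389/24, 1741/24, 1097/24]
+L3 (α=1/2) → [6485/48, 6037/48, 1337/48]
→ [135, 126, 28]

at x=1,y=1 over L1,L2,L3,L4,L5,L6:
L1 α=1/8: [69/8, 253/8, 89/8]
L2 α=2/3: [389/24, 1741/24, 1097/24]
L3 α=1/2: [6485/48, 6037/48, 1337/48]
L4 α=5/8: [17605/128, 6997/128, 20617/128]
L5 α=1/3: [25285/192, 15893/192, 28169/192]
L6 α=3/5: [46597/480, 44981/480, 8053/96]
= [97, 94, 84]


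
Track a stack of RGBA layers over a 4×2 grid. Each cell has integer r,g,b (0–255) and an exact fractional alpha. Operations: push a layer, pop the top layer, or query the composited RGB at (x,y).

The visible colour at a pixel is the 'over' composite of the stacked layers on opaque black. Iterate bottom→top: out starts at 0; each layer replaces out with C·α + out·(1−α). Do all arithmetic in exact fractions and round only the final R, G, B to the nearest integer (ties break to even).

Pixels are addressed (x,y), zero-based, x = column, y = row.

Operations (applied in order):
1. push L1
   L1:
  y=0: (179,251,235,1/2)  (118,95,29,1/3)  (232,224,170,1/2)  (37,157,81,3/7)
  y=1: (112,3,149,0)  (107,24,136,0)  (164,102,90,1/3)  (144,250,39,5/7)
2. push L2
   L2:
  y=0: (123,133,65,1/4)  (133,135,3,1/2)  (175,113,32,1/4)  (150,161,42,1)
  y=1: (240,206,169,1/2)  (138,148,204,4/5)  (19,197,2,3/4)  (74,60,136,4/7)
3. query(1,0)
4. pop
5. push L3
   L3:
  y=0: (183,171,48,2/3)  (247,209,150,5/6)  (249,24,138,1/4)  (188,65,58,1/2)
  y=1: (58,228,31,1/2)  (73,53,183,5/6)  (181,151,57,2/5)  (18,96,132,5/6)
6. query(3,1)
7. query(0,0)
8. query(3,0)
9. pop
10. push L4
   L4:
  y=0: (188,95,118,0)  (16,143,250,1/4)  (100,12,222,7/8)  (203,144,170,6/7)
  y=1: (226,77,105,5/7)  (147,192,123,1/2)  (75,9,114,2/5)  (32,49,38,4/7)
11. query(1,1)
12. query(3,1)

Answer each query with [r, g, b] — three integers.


at x=1,y=0 over L1,L2:
after L1 α=1/3: [118/3, 95/3, 29/3]
after L2 α=1/2: [517/6, 250/3, 19/3]
= [86, 83, 6]

(3,1) stack=L1,L3; from [0,0,0]:
+L1 (α=5/7) → [720/7, 1250/7, 195/7]
+L3 (α=5/6) → [225/7, 2305/21, 1605/14]
rounded: [32, 110, 115]

at x=0,y=0 over L1,L3:
L1 α=1/2: [179/2, 251/2, 235/2]
L3 α=2/3: [911/6, 935/6, 427/6]
rounded: [152, 156, 71]

(3,0) stack=L1,L3; from [0,0,0]:
+L1 (α=3/7) → [111/7, 471/7, 243/7]
+L3 (α=1/2) → [1427/14, 463/7, 649/14]
= [102, 66, 46]

at x=1,y=1 over L1,L4:
+L1 (α=0) → [0, 0, 0]
+L4 (α=1/2) → [147/2, 96, 123/2]
= [74, 96, 62]

(3,1) stack=L1,L4; from [0,0,0]:
after L1 α=5/7: [720/7, 1250/7, 195/7]
after L4 α=4/7: [3056/49, 5122/49, 1649/49]
→ [62, 105, 34]


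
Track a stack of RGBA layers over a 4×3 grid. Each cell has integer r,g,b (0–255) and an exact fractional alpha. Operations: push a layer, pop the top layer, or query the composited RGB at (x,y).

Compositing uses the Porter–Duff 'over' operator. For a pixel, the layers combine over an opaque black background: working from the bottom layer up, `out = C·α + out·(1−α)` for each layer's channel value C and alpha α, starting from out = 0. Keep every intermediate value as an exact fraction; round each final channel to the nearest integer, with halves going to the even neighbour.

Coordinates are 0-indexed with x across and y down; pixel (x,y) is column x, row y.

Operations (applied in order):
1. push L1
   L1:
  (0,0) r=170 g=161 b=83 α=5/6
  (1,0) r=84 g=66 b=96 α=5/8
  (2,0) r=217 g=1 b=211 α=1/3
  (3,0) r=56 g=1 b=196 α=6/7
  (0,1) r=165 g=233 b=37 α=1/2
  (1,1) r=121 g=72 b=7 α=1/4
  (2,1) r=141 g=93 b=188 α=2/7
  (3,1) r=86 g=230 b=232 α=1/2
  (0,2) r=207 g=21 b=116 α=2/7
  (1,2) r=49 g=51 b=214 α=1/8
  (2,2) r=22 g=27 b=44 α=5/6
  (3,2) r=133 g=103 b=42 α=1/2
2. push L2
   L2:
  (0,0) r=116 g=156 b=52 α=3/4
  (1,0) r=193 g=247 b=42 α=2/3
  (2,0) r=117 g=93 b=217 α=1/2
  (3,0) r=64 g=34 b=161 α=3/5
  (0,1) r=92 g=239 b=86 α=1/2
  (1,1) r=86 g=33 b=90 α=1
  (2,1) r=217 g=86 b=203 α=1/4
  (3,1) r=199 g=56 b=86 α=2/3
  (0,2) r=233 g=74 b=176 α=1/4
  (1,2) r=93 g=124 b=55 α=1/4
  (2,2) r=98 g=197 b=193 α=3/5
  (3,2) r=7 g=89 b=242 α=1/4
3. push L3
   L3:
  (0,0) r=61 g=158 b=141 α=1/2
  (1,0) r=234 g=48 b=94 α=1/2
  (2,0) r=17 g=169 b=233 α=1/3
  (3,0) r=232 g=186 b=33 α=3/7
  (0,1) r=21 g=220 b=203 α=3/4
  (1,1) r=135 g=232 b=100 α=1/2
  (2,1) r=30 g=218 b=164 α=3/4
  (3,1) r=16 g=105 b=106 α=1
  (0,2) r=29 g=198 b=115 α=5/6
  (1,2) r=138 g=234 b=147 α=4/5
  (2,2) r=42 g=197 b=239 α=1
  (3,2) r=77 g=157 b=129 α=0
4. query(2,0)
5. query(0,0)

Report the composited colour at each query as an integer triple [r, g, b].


(2,0) stack=L1,L2,L3; from [0,0,0]:
L1 α=1/3: [217/3, 1/3, 211/3]
L2 α=1/2: [284/3, 140/3, 431/3]
L3 α=1/3: [619/9, 787/9, 1561/9]
rounded: [69, 87, 173]

(0,0) stack=L1,L2,L3; from [0,0,0]:
+L1 (α=5/6) → [425/3, 805/6, 415/6]
+L2 (α=3/4) → [1469/12, 3613/24, 1351/24]
+L3 (α=1/2) → [2201/24, 7405/48, 4735/48]
→ [92, 154, 99]


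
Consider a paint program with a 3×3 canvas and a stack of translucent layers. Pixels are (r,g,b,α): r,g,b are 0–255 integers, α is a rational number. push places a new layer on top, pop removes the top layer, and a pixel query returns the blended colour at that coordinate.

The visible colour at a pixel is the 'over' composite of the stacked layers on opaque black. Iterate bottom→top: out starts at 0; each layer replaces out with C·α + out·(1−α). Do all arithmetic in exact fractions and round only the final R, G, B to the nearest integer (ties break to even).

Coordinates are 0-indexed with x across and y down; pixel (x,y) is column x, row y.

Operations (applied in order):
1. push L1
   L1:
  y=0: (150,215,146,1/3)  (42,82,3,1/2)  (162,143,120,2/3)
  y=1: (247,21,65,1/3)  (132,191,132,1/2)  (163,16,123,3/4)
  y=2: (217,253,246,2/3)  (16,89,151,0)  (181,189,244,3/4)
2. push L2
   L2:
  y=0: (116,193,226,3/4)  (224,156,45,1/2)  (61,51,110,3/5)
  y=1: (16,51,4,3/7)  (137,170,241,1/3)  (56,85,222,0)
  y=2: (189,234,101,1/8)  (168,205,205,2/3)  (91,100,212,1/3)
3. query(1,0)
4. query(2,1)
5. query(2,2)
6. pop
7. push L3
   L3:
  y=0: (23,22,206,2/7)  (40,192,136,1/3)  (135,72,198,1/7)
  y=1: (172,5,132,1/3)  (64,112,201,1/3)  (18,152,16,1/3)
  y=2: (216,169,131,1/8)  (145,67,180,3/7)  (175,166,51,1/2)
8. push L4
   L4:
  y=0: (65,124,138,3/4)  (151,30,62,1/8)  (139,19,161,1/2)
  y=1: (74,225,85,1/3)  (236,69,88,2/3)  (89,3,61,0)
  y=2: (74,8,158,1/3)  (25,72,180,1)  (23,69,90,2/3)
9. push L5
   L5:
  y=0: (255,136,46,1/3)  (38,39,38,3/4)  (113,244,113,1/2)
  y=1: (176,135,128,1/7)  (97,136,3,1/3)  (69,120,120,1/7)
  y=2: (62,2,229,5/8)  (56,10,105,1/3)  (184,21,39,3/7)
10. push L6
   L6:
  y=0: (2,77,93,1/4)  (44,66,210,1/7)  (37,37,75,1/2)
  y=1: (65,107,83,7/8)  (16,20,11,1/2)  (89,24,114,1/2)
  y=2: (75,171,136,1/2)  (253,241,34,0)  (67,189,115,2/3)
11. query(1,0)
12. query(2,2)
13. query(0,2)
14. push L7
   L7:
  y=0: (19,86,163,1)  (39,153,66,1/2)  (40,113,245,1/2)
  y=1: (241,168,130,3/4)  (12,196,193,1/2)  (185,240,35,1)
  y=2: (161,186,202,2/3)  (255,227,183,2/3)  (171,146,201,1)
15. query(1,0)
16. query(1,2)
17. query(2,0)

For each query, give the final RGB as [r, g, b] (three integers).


at x=1,y=0 over L1,L2:
+L1 (α=1/2) → [21, 41, 3/2]
+L2 (α=1/2) → [245/2, 197/2, 93/4]
= [122, 98, 23]

(2,1) stack=L1,L2; from [0,0,0]:
+L1 (α=3/4) → [489/4, 12, 369/4]
+L2 (α=0) → [489/4, 12, 369/4]
= [122, 12, 92]

query (2,2) [L1,L2] — begin 0,0,0
L1 α=3/4: [543/4, 567/4, 183]
L2 α=1/3: [725/6, 767/6, 578/3]
= [121, 128, 193]

(1,0) stack=L1,L3,L4,L5,L6; from [0,0,0]:
L1 α=1/2: [21, 41, 3/2]
L3 α=1/3: [82/3, 274/3, 139/3]
L4 α=1/8: [1027/24, 251/3, 1159/24]
L5 α=3/4: [3763/96, 301/6, 3895/96]
L6 α=1/7: [4467/112, 367/7, 7255/112]
→ [40, 52, 65]

at x=2,y=2 over L1,L3,L4,L5,L6:
L1 α=3/4: [543/4, 567/4, 183]
L3 α=1/2: [1243/8, 1231/8, 117]
L4 α=2/3: [537/8, 2335/24, 99]
L5 α=3/7: [1641/14, 2713/42, 513/7]
L6 α=2/3: [3517/42, 18589/126, 2123/21]
rounded: [84, 148, 101]

(0,2) stack=L1,L3,L4,L5,L6; from [0,0,0]:
+L1 (α=2/3) → [434/3, 506/3, 164]
+L3 (α=1/8) → [1843/12, 4049/24, 1279/8]
+L4 (α=1/3) → [2287/18, 4145/36, 637/4]
+L5 (α=5/8) → [4147/48, 4265/96, 6491/32]
+L6 (α=1/2) → [7747/96, 20681/192, 10843/64]
rounded: [81, 108, 169]

at x=1,y=0 over L1,L3,L4,L5,L6,L7:
L1 α=1/2: [21, 41, 3/2]
L3 α=1/3: [82/3, 274/3, 139/3]
L4 α=1/8: [1027/24, 251/3, 1159/24]
L5 α=3/4: [3763/96, 301/6, 3895/96]
L6 α=1/7: [4467/112, 367/7, 7255/112]
L7 α=1/2: [8835/224, 719/7, 14647/224]
→ [39, 103, 65]

(1,2) stack=L1,L3,L4,L5,L6,L7; from [0,0,0]:
L1 α=0: [0, 0, 0]
L3 α=3/7: [435/7, 201/7, 540/7]
L4 α=1: [25, 72, 180]
L5 α=1/3: [106/3, 154/3, 155]
L6 α=0: [106/3, 154/3, 155]
L7 α=2/3: [1636/9, 1516/9, 521/3]
= [182, 168, 174]

at x=2,y=0 over L1,L3,L4,L5,L6,L7:
after L1 α=2/3: [108, 286/3, 80]
after L3 α=1/7: [783/7, 92, 678/7]
after L4 α=1/2: [878/7, 111/2, 1805/14]
after L5 α=1/2: [1669/14, 599/4, 3387/28]
after L6 α=1/2: [2187/28, 747/8, 5487/56]
after L7 α=1/2: [3307/56, 1651/16, 19207/112]
rounded: [59, 103, 171]


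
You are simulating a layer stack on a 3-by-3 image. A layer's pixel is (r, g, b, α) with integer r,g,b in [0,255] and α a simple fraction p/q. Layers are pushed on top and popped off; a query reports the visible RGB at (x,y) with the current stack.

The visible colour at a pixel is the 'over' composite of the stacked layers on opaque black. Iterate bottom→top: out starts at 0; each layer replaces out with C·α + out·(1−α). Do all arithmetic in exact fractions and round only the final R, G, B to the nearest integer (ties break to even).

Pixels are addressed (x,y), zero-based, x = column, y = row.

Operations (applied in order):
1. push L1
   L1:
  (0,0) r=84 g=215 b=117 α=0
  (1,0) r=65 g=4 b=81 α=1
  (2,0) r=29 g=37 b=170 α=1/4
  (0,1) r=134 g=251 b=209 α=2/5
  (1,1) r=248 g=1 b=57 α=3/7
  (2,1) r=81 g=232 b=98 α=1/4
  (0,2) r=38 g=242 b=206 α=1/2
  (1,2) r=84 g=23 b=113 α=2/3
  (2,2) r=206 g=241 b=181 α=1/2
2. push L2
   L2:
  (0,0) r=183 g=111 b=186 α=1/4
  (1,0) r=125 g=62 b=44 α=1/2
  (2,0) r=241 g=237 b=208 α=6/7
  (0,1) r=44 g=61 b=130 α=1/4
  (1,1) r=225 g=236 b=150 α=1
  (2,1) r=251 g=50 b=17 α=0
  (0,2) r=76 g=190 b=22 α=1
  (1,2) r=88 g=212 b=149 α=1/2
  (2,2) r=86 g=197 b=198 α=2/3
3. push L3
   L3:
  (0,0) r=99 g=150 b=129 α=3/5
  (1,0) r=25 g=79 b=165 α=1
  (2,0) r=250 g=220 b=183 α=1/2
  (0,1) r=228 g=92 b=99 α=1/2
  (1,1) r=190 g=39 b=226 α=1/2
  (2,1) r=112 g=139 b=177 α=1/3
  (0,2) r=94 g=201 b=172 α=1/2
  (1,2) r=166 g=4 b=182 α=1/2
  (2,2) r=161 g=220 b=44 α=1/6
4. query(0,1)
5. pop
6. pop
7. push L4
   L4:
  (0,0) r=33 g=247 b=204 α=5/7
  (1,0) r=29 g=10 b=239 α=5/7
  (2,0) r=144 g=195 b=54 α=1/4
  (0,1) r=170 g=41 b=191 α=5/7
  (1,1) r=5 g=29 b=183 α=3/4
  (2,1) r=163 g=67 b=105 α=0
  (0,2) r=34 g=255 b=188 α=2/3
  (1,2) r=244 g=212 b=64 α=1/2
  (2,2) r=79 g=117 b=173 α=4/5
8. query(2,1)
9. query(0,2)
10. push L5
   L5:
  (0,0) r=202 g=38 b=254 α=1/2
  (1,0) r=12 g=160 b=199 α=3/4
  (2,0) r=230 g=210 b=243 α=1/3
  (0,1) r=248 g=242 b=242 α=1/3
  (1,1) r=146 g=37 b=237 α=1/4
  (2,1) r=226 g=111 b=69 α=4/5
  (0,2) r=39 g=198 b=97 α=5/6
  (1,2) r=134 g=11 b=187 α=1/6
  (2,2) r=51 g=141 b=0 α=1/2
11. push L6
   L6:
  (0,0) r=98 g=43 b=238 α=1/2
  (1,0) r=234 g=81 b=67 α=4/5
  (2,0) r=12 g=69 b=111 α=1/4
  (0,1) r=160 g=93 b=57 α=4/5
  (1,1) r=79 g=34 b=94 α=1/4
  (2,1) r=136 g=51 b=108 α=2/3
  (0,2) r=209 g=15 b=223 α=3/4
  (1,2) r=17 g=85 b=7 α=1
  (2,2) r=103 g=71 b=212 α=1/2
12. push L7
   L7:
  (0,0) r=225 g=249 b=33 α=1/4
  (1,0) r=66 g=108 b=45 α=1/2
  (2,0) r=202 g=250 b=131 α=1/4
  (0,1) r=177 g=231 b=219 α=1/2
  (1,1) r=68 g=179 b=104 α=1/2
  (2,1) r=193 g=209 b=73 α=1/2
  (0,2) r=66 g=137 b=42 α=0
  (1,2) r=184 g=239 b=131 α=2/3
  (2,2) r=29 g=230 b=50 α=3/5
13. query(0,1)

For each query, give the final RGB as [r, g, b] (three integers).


query (0,1) [L1,L2,L3] — begin 0,0,0
L1 α=2/5: [268/5, 502/5, 418/5]
L2 α=1/4: [256/5, 1811/20, 476/5]
L3 α=1/2: [698/5, 3651/40, 971/10]
→ [140, 91, 97]

(2,1) stack=L1,L4; from [0,0,0]:
after L1 α=1/4: [81/4, 58, 49/2]
after L4 α=0: [81/4, 58, 49/2]
→ [20, 58, 24]

(0,2) stack=L1,L4; from [0,0,0]:
+L1 (α=1/2) → [19, 121, 103]
+L4 (α=2/3) → [29, 631/3, 479/3]
rounded: [29, 210, 160]

at x=0,y=1 over L1,L4,L5,L6,L7:
after L1 α=2/5: [268/5, 502/5, 418/5]
after L4 α=5/7: [4786/35, 2029/35, 5611/35]
after L5 α=1/3: [6084/35, 4176/35, 6564/35]
after L6 α=4/5: [28484/175, 17196/175, 14544/175]
after L7 α=1/2: [59459/350, 57621/350, 52869/350]
rounded: [170, 165, 151]


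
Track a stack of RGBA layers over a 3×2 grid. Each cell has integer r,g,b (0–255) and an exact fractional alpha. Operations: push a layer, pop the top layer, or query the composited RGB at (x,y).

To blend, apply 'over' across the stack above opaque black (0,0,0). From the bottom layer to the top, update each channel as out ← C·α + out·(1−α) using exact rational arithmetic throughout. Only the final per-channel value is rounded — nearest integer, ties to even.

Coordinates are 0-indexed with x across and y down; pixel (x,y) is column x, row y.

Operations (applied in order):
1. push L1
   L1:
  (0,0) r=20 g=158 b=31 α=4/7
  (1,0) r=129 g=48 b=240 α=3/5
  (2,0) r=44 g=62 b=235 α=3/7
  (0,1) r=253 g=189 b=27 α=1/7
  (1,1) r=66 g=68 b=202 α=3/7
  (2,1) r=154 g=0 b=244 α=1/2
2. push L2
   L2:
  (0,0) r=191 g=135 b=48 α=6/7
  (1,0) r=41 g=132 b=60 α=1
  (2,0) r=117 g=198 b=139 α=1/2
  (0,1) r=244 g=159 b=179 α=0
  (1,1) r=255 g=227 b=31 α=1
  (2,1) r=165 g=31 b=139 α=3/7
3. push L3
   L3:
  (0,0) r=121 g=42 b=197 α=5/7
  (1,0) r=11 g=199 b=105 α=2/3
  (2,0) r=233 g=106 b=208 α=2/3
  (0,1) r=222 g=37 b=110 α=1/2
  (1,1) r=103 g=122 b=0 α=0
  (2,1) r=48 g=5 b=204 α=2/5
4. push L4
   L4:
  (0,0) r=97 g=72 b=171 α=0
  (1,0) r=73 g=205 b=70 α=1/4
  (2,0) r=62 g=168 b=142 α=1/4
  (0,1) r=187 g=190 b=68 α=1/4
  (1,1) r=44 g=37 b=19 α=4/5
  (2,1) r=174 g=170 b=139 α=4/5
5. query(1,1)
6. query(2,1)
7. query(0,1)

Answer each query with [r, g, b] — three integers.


(1,1) stack=L1,L2,L3,L4; from [0,0,0]:
after L1 α=3/7: [198/7, 204/7, 606/7]
after L2 α=1: [255, 227, 31]
after L3 α=0: [255, 227, 31]
after L4 α=4/5: [431/5, 75, 107/5]
= [86, 75, 21]

at x=2,y=1 over L1,L2,L3,L4:
+L1 (α=1/2) → [77, 0, 122]
+L2 (α=3/7) → [803/7, 93/7, 905/7]
+L3 (α=2/5) → [3081/35, 349/35, 5571/35]
+L4 (α=4/5) → [27441/175, 24149/175, 25031/175]
rounded: [157, 138, 143]

at x=0,y=1 over L1,L2,L3,L4:
L1 α=1/7: [253/7, 27, 27/7]
L2 α=0: [253/7, 27, 27/7]
L3 α=1/2: [1807/14, 32, 797/14]
L4 α=1/4: [8039/56, 143/2, 3343/56]
= [144, 72, 60]


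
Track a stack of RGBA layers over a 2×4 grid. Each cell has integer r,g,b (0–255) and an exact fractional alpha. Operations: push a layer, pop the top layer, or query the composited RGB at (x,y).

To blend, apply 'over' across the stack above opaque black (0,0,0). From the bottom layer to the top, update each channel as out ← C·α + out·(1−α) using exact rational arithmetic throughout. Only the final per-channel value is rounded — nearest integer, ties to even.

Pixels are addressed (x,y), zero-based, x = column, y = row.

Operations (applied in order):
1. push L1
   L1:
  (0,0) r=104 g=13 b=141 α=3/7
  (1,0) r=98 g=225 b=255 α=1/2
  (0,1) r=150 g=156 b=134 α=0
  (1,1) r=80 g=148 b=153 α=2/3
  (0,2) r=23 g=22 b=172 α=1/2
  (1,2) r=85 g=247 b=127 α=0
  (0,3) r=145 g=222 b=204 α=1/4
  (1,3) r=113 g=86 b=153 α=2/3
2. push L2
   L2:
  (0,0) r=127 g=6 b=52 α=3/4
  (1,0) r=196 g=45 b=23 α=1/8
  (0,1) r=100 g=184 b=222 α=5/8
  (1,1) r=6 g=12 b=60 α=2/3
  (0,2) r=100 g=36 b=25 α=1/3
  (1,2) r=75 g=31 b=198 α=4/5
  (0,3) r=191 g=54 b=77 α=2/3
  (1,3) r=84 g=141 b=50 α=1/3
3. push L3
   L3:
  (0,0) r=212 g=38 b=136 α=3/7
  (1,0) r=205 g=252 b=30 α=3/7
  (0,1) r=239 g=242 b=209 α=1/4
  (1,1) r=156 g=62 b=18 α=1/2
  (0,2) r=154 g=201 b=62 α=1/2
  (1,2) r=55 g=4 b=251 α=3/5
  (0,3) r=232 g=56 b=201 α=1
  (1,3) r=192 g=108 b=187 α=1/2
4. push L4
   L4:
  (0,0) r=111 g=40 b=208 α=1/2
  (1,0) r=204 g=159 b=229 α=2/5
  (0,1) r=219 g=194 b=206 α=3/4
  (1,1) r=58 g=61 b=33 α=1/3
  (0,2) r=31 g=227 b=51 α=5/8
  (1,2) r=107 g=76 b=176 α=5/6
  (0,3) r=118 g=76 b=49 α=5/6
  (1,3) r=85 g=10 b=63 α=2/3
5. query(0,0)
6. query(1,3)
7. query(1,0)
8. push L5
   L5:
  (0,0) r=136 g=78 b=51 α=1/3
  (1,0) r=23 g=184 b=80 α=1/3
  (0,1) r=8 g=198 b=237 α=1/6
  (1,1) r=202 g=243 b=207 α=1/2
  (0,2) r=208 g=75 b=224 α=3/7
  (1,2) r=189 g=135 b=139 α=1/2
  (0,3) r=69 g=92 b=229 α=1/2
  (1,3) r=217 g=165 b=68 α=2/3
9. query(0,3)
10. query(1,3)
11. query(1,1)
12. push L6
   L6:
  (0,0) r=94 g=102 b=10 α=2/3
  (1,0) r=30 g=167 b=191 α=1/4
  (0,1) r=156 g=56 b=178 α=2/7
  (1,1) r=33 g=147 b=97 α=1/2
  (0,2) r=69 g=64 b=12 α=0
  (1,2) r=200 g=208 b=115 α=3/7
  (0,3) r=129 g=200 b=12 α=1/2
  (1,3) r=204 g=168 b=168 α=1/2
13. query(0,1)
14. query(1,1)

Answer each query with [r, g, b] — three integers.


(0,0) stack=L1,L2,L3,L4; from [0,0,0]:
after L1 α=3/7: [312/7, 39/7, 423/7]
after L2 α=3/4: [2979/28, 165/28, 1515/28]
after L3 α=3/7: [7431/49, 963/49, 4371/49]
after L4 α=1/2: [6435/49, 2923/98, 14563/98]
rounded: [131, 30, 149]

(1,3) stack=L1,L2,L3,L4; from [0,0,0]:
after L1 α=2/3: [226/3, 172/3, 102]
after L2 α=1/3: [704/9, 767/9, 254/3]
after L3 α=1/2: [1216/9, 1739/18, 815/6]
after L4 α=2/3: [2746/27, 2099/54, 1571/18]
→ [102, 39, 87]

query (1,0) [L1,L2,L3,L4] — begin 0,0,0
+L1 (α=1/2) → [49, 225/2, 255/2]
+L2 (α=1/8) → [539/8, 1665/16, 1831/16]
+L3 (α=3/7) → [1769/14, 4689/28, 313/4]
+L4 (α=2/5) → [11019/70, 22971/140, 2771/20]
→ [157, 164, 139]

(0,3) stack=L1,L2,L3,L4,L5; from [0,0,0]:
L1 α=1/4: [145/4, 111/2, 51]
L2 α=2/3: [1673/12, 109/2, 205/3]
L3 α=1: [232, 56, 201]
L4 α=5/6: [137, 218/3, 223/3]
L5 α=1/2: [103, 247/3, 455/3]
→ [103, 82, 152]

query (1,3) [L1,L2,L3,L4,L5] — begin 0,0,0
+L1 (α=2/3) → [226/3, 172/3, 102]
+L2 (α=1/3) → [704/9, 767/9, 254/3]
+L3 (α=1/2) → [1216/9, 1739/18, 815/6]
+L4 (α=2/3) → [2746/27, 2099/54, 1571/18]
+L5 (α=2/3) → [14464/81, 19919/162, 4019/54]
= [179, 123, 74]

(1,1) stack=L1,L2,L3,L4,L5; from [0,0,0]:
L1 α=2/3: [160/3, 296/3, 102]
L2 α=2/3: [196/9, 368/9, 74]
L3 α=1/2: [800/9, 463/9, 46]
L4 α=1/3: [2122/27, 1475/27, 125/3]
L5 α=1/2: [3788/27, 4018/27, 373/3]
= [140, 149, 124]

at x=0,y=1 over L1,L2,L3,L4,L5,L6:
L1 α=0: [0, 0, 0]
L2 α=5/8: [125/2, 115, 555/4]
L3 α=1/4: [853/8, 587/4, 2501/16]
L4 α=3/4: [6109/32, 2915/16, 12389/64]
L5 α=1/6: [10267/64, 17743/96, 77113/384]
L6 α=2/7: [71303/448, 99467/672, 522269/2688]
rounded: [159, 148, 194]

(1,1) stack=L1,L2,L3,L4,L5,L6; from [0,0,0]:
after L1 α=2/3: [160/3, 296/3, 102]
after L2 α=2/3: [196/9, 368/9, 74]
after L3 α=1/2: [800/9, 463/9, 46]
after L4 α=1/3: [2122/27, 1475/27, 125/3]
after L5 α=1/2: [3788/27, 4018/27, 373/3]
after L6 α=1/2: [4679/54, 7987/54, 332/3]
= [87, 148, 111]


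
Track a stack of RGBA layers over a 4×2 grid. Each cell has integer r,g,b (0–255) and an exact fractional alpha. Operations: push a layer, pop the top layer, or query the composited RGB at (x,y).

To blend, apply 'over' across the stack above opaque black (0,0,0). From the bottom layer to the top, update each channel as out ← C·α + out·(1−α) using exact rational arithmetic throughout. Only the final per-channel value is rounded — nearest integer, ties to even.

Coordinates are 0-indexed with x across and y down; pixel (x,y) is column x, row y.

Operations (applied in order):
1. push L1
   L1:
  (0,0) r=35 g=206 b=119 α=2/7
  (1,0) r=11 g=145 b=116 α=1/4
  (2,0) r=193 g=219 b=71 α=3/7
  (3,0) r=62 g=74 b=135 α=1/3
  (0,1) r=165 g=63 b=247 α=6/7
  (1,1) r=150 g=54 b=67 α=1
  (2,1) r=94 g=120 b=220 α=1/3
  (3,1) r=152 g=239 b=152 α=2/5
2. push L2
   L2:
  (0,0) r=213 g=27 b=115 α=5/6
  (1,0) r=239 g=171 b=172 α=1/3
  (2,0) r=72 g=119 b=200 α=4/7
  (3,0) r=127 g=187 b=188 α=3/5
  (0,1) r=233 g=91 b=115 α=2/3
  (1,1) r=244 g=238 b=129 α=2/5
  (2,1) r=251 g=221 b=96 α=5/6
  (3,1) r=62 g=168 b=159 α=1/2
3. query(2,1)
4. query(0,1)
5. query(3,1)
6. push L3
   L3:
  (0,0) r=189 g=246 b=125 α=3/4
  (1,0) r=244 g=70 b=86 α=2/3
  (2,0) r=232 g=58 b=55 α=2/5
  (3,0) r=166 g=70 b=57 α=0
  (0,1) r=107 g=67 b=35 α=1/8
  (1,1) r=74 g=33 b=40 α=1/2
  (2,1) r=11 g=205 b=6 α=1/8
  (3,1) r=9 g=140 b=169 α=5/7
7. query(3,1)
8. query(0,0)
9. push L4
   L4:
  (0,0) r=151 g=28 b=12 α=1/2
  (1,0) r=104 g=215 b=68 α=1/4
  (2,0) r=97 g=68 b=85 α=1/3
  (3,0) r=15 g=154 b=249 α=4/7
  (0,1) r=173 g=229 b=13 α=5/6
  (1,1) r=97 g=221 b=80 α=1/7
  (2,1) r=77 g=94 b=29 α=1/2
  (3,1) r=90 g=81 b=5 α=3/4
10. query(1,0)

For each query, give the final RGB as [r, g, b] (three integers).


(2,1) stack=L1,L2; from [0,0,0]:
L1 α=1/3: [94/3, 40, 220/3]
L2 α=5/6: [3859/18, 1145/6, 830/9]
→ [214, 191, 92]

query (0,1) [L1,L2] — begin 0,0,0
+L1 (α=6/7) → [990/7, 54, 1482/7]
+L2 (α=2/3) → [4252/21, 236/3, 3092/21]
= [202, 79, 147]

at x=3,y=1 over L1,L2:
L1 α=2/5: [304/5, 478/5, 304/5]
L2 α=1/2: [307/5, 659/5, 1099/10]
= [61, 132, 110]

(3,1) stack=L1,L2,L3; from [0,0,0]:
after L1 α=2/5: [304/5, 478/5, 304/5]
after L2 α=1/2: [307/5, 659/5, 1099/10]
after L3 α=5/7: [839/35, 4818/35, 5324/35]
= [24, 138, 152]

query (0,0) [L1,L2,L3] — begin 0,0,0
after L1 α=2/7: [10, 412/7, 34]
after L2 α=5/6: [1075/6, 1357/42, 203/2]
after L3 α=3/4: [4477/24, 32353/168, 953/8]
rounded: [187, 193, 119]

query (1,0) [L1,L2,L3,L4] — begin 0,0,0
L1 α=1/4: [11/4, 145/4, 29]
L2 α=1/3: [163/2, 487/6, 230/3]
L3 α=2/3: [1139/6, 1327/18, 746/9]
L4 α=1/4: [1347/8, 2617/24, 475/6]
rounded: [168, 109, 79]


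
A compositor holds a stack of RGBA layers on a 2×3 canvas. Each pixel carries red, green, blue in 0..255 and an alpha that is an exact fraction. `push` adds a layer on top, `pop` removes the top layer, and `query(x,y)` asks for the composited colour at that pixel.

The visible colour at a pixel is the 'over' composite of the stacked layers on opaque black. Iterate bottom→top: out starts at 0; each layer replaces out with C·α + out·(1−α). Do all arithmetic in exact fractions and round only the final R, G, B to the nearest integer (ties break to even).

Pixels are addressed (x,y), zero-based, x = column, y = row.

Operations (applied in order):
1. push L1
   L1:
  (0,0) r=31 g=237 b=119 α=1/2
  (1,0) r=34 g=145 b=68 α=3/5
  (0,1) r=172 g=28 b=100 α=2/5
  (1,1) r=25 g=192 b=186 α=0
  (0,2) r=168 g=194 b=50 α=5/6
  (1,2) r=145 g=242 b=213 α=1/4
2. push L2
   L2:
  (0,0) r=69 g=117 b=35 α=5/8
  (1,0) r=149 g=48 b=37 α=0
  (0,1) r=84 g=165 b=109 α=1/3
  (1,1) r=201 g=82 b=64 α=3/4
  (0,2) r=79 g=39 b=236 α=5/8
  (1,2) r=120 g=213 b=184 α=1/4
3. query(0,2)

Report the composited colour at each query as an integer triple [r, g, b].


(0,2) stack=L1,L2; from [0,0,0]:
after L1 α=5/6: [140, 485/3, 125/3]
after L2 α=5/8: [815/8, 85, 1305/8]
→ [102, 85, 163]
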